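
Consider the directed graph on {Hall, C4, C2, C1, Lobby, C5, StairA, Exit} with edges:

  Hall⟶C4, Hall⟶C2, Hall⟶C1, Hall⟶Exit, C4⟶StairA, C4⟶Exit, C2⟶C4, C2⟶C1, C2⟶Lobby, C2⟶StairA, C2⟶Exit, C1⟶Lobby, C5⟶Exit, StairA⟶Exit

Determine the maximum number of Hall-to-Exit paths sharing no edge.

Assign every edge capacity 1; by Menger, the answer equals the max flow.
Path Hall→Exit (+1); total 1.
Path Hall→C4→Exit (+1); total 2.
Path Hall→C2→Exit (+1); total 3.
No residual Hall→Exit path; max flow = 3.
Certifying cut of size 3: {Hall→C2, Hall→C4, Hall→Exit}.

3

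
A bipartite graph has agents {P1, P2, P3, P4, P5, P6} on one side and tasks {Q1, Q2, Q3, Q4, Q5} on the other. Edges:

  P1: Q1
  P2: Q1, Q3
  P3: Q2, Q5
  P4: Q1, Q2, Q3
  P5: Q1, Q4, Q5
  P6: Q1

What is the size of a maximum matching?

5

Unit-capacity flow: source→left, listed edges, right→sink; max matching = max flow.
Augmenting path P1→Q1 (+1); matched 1.
Augmenting path P2→Q3 (+1); matched 2.
Augmenting path P3→Q2 (+1); matched 3.
Augmenting path P5→Q4 (+1); matched 4.
Augmenting path P4→Q2→P3→Q5 (+1); matched 5.
No augmenting path remains; maximum matching = 5.
König certificate: {P2, P3, P4, P5, Q1} is a vertex cover of size 5 (every listed pair touches it), so no matching can be larger.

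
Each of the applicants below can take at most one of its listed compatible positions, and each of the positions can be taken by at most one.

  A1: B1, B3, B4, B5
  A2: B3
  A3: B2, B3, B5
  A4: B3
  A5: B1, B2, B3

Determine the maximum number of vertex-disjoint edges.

4

Unit-capacity flow: source→left, listed edges, right→sink; max matching = max flow.
Augmenting path A1→B1 (+1); matched 1.
Augmenting path A2→B3 (+1); matched 2.
Augmenting path A3→B2 (+1); matched 3.
Augmenting path A5→B1→A1→B4 (+1); matched 4.
No augmenting path remains; maximum matching = 4.
König certificate: {A1, A3, A5, B3} is a vertex cover of size 4 (every listed pair touches it), so no matching can be larger.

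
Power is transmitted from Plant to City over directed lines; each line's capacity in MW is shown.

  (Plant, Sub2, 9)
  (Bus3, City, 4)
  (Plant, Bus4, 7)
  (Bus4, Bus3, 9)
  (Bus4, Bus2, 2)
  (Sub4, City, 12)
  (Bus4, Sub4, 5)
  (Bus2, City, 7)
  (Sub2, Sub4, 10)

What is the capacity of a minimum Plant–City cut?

Augment Plant→Sub2→Sub4→City: bottleneck 9, flow now 9.
Augment Plant→Bus4→Bus2→City: bottleneck 2, flow now 11.
Augment Plant→Bus4→Bus3→City: bottleneck 4, flow now 15.
Augment Plant→Bus4→Sub4→City: bottleneck 1, flow now 16.
No augmenting path remains; maximum flow = 16.
By max-flow min-cut, the minimum cut capacity equals the max flow.
In the residual graph, reachable from Plant: {Plant}.
Min-cut edges: Plant→Sub2 (9), Plant→Bus4 (7); capacity 9 + 7 = 16.

16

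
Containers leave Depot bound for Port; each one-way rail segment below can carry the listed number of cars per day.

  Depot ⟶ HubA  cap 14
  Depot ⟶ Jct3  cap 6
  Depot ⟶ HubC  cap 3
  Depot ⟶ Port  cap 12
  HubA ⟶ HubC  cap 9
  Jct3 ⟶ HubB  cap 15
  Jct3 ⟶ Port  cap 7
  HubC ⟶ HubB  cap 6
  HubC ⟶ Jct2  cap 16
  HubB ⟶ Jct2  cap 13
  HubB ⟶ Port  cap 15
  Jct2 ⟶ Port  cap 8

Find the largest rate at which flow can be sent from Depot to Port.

30

Augment Depot→Port: bottleneck 12, flow now 12.
Augment Depot→Jct3→Port: bottleneck 6, flow now 18.
Augment Depot→HubC→HubB→Port: bottleneck 3, flow now 21.
Augment Depot→HubA→HubC→HubB→Port: bottleneck 3, flow now 24.
Augment Depot→HubA→HubC→Jct2→Port: bottleneck 6, flow now 30.
No augmenting path remains; maximum flow = 30.
In the residual graph, reachable from Depot: {Depot, HubA}.
Min-cut edges: Depot→Jct3 (6), Depot→HubC (3), Depot→Port (12), HubA→HubC (9); capacity 6 + 3 + 12 + 9 = 30.
This cut is saturated, so no flow can exceed 30.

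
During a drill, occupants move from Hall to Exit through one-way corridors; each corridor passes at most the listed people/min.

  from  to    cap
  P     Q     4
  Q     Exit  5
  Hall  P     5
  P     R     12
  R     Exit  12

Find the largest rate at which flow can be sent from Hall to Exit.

5

Augment Hall→P→Q→Exit: bottleneck 4, flow now 4.
Augment Hall→P→R→Exit: bottleneck 1, flow now 5.
No augmenting path remains; maximum flow = 5.
In the residual graph, reachable from Hall: {Hall}.
Min-cut edges: Hall→P (5); capacity 5 = 5.
This cut is saturated, so no flow can exceed 5.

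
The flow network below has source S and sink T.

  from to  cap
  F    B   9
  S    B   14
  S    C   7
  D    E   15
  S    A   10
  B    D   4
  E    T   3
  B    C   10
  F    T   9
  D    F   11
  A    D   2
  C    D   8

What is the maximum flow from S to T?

12

Augment S→A→D→E→T: bottleneck 2, flow now 2.
Augment S→B→D→E→T: bottleneck 1, flow now 3.
Augment S→B→D→F→T: bottleneck 3, flow now 6.
Augment S→C→D→F→T: bottleneck 6, flow now 12.
No augmenting path remains; maximum flow = 12.
In the residual graph, reachable from S: {S, A, B, C, D, E, F}.
Min-cut edges: E→T (3), F→T (9); capacity 3 + 9 = 12.
This cut is saturated, so no flow can exceed 12.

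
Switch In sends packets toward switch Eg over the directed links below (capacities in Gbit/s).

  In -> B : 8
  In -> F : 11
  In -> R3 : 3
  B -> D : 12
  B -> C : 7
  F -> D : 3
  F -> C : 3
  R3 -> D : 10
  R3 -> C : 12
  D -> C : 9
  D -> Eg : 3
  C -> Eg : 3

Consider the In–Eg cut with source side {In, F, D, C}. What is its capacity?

17

Edges leaving {In, F, D, C}: In→B (8), In→R3 (3), D→Eg (3), C→Eg (3).
Cut capacity = 8 + 3 + 3 + 3 = 17.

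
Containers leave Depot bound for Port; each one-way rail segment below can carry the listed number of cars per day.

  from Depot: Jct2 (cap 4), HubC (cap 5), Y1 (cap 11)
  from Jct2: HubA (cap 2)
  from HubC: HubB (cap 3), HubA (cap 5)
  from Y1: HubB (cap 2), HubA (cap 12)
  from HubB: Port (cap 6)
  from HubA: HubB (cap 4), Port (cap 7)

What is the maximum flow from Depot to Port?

Augment Depot→Jct2→HubA→Port: bottleneck 2, flow now 2.
Augment Depot→HubC→HubB→Port: bottleneck 3, flow now 5.
Augment Depot→HubC→HubA→Port: bottleneck 2, flow now 7.
Augment Depot→Y1→HubB→Port: bottleneck 2, flow now 9.
Augment Depot→Y1→HubA→Port: bottleneck 3, flow now 12.
Augment Depot→Y1→HubA→HubB→Port: bottleneck 1, flow now 13.
No augmenting path remains; maximum flow = 13.
In the residual graph, reachable from Depot: {Depot, Jct2, HubC, Y1, HubB, HubA}.
Min-cut edges: HubB→Port (6), HubA→Port (7); capacity 6 + 7 = 13.
This cut is saturated, so no flow can exceed 13.

13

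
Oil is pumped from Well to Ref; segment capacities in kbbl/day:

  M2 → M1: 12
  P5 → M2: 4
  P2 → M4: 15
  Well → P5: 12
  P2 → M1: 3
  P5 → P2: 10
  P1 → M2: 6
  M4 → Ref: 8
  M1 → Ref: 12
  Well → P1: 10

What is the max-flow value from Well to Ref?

18

Augment Well→P5→P2→M4→Ref: bottleneck 8, flow now 8.
Augment Well→P5→P2→M1→Ref: bottleneck 2, flow now 10.
Augment Well→P5→M2→M1→Ref: bottleneck 2, flow now 12.
Augment Well→P1→M2→M1→Ref: bottleneck 6, flow now 18.
No augmenting path remains; maximum flow = 18.
In the residual graph, reachable from Well: {Well, P1}.
Min-cut edges: Well→P5 (12), P1→M2 (6); capacity 12 + 6 = 18.
This cut is saturated, so no flow can exceed 18.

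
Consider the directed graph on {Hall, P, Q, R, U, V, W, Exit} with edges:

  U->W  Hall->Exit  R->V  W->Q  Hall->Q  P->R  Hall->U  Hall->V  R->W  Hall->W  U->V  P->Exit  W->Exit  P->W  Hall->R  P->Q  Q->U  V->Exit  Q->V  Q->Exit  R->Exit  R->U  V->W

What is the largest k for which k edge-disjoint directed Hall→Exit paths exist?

5

Assign every edge capacity 1; by Menger, the answer equals the max flow.
Path Hall→Exit (+1); total 1.
Path Hall→Q→Exit (+1); total 2.
Path Hall→R→Exit (+1); total 3.
Path Hall→V→Exit (+1); total 4.
Path Hall→W→Exit (+1); total 5.
No residual Hall→Exit path; max flow = 5.
Certifying cut of size 5: {Hall→Exit, Hall→R, Q→Exit, V→Exit, W→Exit}.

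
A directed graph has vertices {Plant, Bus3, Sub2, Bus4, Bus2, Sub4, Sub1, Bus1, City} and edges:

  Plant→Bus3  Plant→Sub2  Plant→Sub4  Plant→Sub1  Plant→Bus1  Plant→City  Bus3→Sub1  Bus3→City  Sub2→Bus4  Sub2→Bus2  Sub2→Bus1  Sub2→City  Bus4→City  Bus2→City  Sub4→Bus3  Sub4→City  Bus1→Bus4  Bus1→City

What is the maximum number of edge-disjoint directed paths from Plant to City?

Assign every edge capacity 1; by Menger, the answer equals the max flow.
Path Plant→City (+1); total 1.
Path Plant→Bus3→City (+1); total 2.
Path Plant→Sub2→City (+1); total 3.
Path Plant→Sub4→City (+1); total 4.
Path Plant→Bus1→City (+1); total 5.
No residual Plant→City path; max flow = 5.
Certifying cut of size 5: {Plant→Bus1, Plant→Bus3, Plant→City, Plant→Sub2, Plant→Sub4}.

5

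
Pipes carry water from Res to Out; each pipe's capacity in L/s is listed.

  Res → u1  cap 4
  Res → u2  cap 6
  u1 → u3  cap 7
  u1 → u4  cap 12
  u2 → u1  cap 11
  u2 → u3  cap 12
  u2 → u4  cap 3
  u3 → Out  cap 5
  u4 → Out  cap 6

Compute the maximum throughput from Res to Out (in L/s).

Augment Res→u1→u3→Out: bottleneck 4, flow now 4.
Augment Res→u2→u3→Out: bottleneck 1, flow now 5.
Augment Res→u2→u4→Out: bottleneck 3, flow now 8.
Augment Res→u2→u1→u4→Out: bottleneck 2, flow now 10.
No augmenting path remains; maximum flow = 10.
In the residual graph, reachable from Res: {Res}.
Min-cut edges: Res→u1 (4), Res→u2 (6); capacity 4 + 6 = 10.
This cut is saturated, so no flow can exceed 10.

10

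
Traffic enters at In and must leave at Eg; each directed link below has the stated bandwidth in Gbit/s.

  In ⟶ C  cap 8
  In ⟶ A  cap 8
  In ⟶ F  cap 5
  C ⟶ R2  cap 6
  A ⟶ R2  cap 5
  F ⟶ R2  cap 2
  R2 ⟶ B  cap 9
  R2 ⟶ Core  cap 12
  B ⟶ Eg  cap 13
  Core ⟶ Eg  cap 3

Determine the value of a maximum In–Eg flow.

12

Augment In→C→R2→B→Eg: bottleneck 6, flow now 6.
Augment In→A→R2→B→Eg: bottleneck 3, flow now 9.
Augment In→A→R2→Core→Eg: bottleneck 2, flow now 11.
Augment In→F→R2→Core→Eg: bottleneck 1, flow now 12.
No augmenting path remains; maximum flow = 12.
In the residual graph, reachable from In: {In, C, A, F, R2, Core}.
Min-cut edges: R2→B (9), Core→Eg (3); capacity 9 + 3 = 12.
This cut is saturated, so no flow can exceed 12.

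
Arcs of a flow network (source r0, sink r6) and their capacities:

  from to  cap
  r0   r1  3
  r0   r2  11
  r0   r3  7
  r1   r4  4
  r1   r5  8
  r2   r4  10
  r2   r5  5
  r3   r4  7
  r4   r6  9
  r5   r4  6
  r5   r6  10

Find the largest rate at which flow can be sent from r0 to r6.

Augment r0→r1→r4→r6: bottleneck 3, flow now 3.
Augment r0→r2→r4→r6: bottleneck 6, flow now 9.
Augment r0→r2→r5→r6: bottleneck 5, flow now 14.
Augment r0→r3→r4→r1→r5→r6: bottleneck 3, flow now 17. (uses reverse residual edge)
No augmenting path remains; maximum flow = 17.
In the residual graph, reachable from r0: {r0, r2, r3, r4}.
Min-cut edges: r0→r1 (3), r2→r5 (5), r4→r6 (9); capacity 3 + 5 + 9 = 17.
This cut is saturated, so no flow can exceed 17.

17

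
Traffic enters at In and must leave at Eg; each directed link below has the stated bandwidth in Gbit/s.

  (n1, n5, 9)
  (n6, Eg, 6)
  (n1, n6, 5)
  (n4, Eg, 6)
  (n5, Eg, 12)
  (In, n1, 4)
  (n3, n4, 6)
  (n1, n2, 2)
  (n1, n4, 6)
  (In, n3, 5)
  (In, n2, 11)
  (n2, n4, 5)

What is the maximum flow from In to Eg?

10

Augment In→n1→n4→Eg: bottleneck 4, flow now 4.
Augment In→n2→n4→Eg: bottleneck 2, flow now 6.
Augment In→n2→n4→n1→n5→Eg: bottleneck 3, flow now 9. (uses reverse residual edge)
Augment In→n3→n4→n1→n5→Eg: bottleneck 1, flow now 10. (uses reverse residual edge)
No augmenting path remains; maximum flow = 10.
In the residual graph, reachable from In: {In, n2, n3, n4}.
Min-cut edges: In→n1 (4), n4→Eg (6); capacity 4 + 6 = 10.
This cut is saturated, so no flow can exceed 10.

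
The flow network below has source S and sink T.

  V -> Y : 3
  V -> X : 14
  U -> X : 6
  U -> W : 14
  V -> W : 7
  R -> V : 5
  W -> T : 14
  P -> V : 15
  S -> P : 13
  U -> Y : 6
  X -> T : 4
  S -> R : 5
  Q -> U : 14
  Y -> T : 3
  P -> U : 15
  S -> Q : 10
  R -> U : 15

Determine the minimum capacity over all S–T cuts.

Augment S→P→U→W→T: bottleneck 13, flow now 13.
Augment S→Q→U→W→T: bottleneck 1, flow now 14.
Augment S→Q→U→X→T: bottleneck 4, flow now 18.
Augment S→Q→U→Y→T: bottleneck 3, flow now 21.
No augmenting path remains; maximum flow = 21.
By max-flow min-cut, the minimum cut capacity equals the max flow.
In the residual graph, reachable from S: {S, P, Q, R, U, V, W, X, Y}.
Min-cut edges: W→T (14), X→T (4), Y→T (3); capacity 14 + 4 + 3 = 21.

21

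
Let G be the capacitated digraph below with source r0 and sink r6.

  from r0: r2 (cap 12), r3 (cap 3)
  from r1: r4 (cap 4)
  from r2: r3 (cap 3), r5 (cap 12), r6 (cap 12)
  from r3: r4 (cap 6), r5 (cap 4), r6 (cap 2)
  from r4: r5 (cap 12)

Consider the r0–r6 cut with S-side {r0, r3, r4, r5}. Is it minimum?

Given cut capacity: 12 + 2 = 14.
Augment r0→r2→r6: bottleneck 12, flow now 12.
Augment r0→r3→r6: bottleneck 2, flow now 14.
No augmenting path remains; maximum flow = 14.
Cut capacity 14 equals the max flow, so it is a minimum cut.

Yes — it is a minimum cut (capacity 14).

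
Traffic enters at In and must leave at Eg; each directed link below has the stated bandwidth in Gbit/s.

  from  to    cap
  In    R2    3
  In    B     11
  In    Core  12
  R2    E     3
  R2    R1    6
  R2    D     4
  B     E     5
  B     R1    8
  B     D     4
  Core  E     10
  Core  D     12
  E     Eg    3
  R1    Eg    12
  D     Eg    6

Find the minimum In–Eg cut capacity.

20

Augment In→R2→E→Eg: bottleneck 3, flow now 3.
Augment In→B→R1→Eg: bottleneck 8, flow now 11.
Augment In→B→D→Eg: bottleneck 3, flow now 14.
Augment In→Core→D→Eg: bottleneck 3, flow now 17.
Augment In→Core→E→R2→R1→Eg: bottleneck 3, flow now 20. (uses reverse residual edge)
No augmenting path remains; maximum flow = 20.
By max-flow min-cut, the minimum cut capacity equals the max flow.
In the residual graph, reachable from In: {In, B, Core, E, D}.
Min-cut edges: In→R2 (3), B→R1 (8), E→Eg (3), D→Eg (6); capacity 3 + 8 + 3 + 6 = 20.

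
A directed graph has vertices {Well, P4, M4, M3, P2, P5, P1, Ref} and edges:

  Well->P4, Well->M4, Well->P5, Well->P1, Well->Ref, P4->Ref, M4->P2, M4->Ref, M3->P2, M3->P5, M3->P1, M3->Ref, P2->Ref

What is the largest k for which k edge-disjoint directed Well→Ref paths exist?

Assign every edge capacity 1; by Menger, the answer equals the max flow.
Path Well→Ref (+1); total 1.
Path Well→P4→Ref (+1); total 2.
Path Well→M4→Ref (+1); total 3.
No residual Well→Ref path; max flow = 3.
Certifying cut of size 3: {Well→M4, Well→P4, Well→Ref}.

3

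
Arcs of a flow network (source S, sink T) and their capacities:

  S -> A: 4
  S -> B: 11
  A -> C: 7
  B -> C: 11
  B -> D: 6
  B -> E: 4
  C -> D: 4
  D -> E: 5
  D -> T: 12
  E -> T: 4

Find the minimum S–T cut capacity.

14

Augment S→B→D→T: bottleneck 6, flow now 6.
Augment S→B→E→T: bottleneck 4, flow now 10.
Augment S→A→C→D→T: bottleneck 4, flow now 14.
No augmenting path remains; maximum flow = 14.
By max-flow min-cut, the minimum cut capacity equals the max flow.
In the residual graph, reachable from S: {S, A, B, C}.
Min-cut edges: B→D (6), B→E (4), C→D (4); capacity 6 + 4 + 4 = 14.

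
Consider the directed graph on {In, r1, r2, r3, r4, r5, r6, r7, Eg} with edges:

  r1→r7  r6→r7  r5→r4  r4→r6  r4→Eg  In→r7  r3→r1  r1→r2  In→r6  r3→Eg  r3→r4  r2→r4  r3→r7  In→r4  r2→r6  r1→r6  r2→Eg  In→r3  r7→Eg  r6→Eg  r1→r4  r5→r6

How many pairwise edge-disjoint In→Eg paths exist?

Assign every edge capacity 1; by Menger, the answer equals the max flow.
Path In→r3→Eg (+1); total 1.
Path In→r4→Eg (+1); total 2.
Path In→r6→Eg (+1); total 3.
Path In→r7→Eg (+1); total 4.
No residual In→Eg path; max flow = 4.
Certifying cut of size 4: {In→r3, In→r4, In→r6, In→r7}.

4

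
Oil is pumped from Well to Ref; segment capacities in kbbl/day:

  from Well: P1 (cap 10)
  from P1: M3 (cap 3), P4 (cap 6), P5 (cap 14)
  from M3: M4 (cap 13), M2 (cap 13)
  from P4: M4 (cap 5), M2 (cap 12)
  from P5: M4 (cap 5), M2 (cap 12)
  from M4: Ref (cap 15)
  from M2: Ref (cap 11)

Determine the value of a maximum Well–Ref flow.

Augment Well→P1→M3→M4→Ref: bottleneck 3, flow now 3.
Augment Well→P1→P4→M4→Ref: bottleneck 5, flow now 8.
Augment Well→P1→P4→M2→Ref: bottleneck 1, flow now 9.
Augment Well→P1→P5→M4→Ref: bottleneck 1, flow now 10.
No augmenting path remains; maximum flow = 10.
In the residual graph, reachable from Well: {Well}.
Min-cut edges: Well→P1 (10); capacity 10 = 10.
This cut is saturated, so no flow can exceed 10.

10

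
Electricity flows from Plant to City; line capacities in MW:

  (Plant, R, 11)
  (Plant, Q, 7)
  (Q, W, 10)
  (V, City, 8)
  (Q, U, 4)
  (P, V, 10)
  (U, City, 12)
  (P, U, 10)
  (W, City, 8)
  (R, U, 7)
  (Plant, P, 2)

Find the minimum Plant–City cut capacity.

Augment Plant→P→U→City: bottleneck 2, flow now 2.
Augment Plant→Q→U→City: bottleneck 4, flow now 6.
Augment Plant→Q→W→City: bottleneck 3, flow now 9.
Augment Plant→R→U→City: bottleneck 6, flow now 15.
Augment Plant→R→U→P→V→City: bottleneck 1, flow now 16. (uses reverse residual edge)
No augmenting path remains; maximum flow = 16.
By max-flow min-cut, the minimum cut capacity equals the max flow.
In the residual graph, reachable from Plant: {Plant, R}.
Min-cut edges: Plant→P (2), Plant→Q (7), R→U (7); capacity 2 + 7 + 7 = 16.

16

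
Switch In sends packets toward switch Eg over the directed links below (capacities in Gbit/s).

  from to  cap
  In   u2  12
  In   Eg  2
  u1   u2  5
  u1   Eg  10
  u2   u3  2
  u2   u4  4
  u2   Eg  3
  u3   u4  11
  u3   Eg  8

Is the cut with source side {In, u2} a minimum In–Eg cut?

Given cut capacity: 2 + 2 + 4 + 3 = 11.
Augment In→Eg: bottleneck 2, flow now 2.
Augment In→u2→Eg: bottleneck 3, flow now 5.
Augment In→u2→u3→Eg: bottleneck 2, flow now 7.
No augmenting path remains; maximum flow = 7.
In the residual graph, reachable from In: {In, u2, u4}.
Min-cut edges: In→Eg (2), u2→u3 (2), u2→Eg (3); capacity 2 + 2 + 3 = 7.
Cut capacity 11 exceeds the max flow 7, so it is not minimum.

No — its capacity is 11, but the minimum cut has capacity 7.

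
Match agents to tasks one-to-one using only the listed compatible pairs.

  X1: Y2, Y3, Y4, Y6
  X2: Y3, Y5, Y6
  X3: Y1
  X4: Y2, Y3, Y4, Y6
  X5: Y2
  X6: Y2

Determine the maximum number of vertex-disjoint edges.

Unit-capacity flow: source→left, listed edges, right→sink; max matching = max flow.
Augmenting path X1→Y2 (+1); matched 1.
Augmenting path X2→Y3 (+1); matched 2.
Augmenting path X3→Y1 (+1); matched 3.
Augmenting path X4→Y4 (+1); matched 4.
Augmenting path X5→Y2→X1→Y6 (+1); matched 5.
No augmenting path remains; maximum matching = 5.
König certificate: {X1, X2, X3, X4, Y2} is a vertex cover of size 5 (every listed pair touches it), so no matching can be larger.

5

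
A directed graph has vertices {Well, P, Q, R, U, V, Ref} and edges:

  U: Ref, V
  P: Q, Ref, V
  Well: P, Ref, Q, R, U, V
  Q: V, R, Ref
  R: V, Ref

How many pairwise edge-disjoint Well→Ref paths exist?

Assign every edge capacity 1; by Menger, the answer equals the max flow.
Path Well→Ref (+1); total 1.
Path Well→P→Ref (+1); total 2.
Path Well→Q→Ref (+1); total 3.
Path Well→R→Ref (+1); total 4.
Path Well→U→Ref (+1); total 5.
No residual Well→Ref path; max flow = 5.
Certifying cut of size 5: {Well→P, Well→Q, Well→R, Well→Ref, Well→U}.

5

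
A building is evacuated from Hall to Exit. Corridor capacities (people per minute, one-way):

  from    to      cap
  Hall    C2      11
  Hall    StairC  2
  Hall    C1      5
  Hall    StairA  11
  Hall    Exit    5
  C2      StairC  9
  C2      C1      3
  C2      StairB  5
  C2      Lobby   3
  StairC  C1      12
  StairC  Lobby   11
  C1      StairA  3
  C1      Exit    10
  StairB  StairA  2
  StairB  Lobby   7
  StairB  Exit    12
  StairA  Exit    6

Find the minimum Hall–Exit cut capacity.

26

Augment Hall→Exit: bottleneck 5, flow now 5.
Augment Hall→C1→Exit: bottleneck 5, flow now 10.
Augment Hall→StairA→Exit: bottleneck 6, flow now 16.
Augment Hall→C2→C1→Exit: bottleneck 3, flow now 19.
Augment Hall→C2→StairB→Exit: bottleneck 5, flow now 24.
Augment Hall→StairC→C1→Exit: bottleneck 2, flow now 26.
No augmenting path remains; maximum flow = 26.
By max-flow min-cut, the minimum cut capacity equals the max flow.
In the residual graph, reachable from Hall: {Hall, C2, StairC, C1, StairA, Lobby}.
Min-cut edges: Hall→Exit (5), C2→StairB (5), C1→Exit (10), StairA→Exit (6); capacity 5 + 5 + 10 + 6 = 26.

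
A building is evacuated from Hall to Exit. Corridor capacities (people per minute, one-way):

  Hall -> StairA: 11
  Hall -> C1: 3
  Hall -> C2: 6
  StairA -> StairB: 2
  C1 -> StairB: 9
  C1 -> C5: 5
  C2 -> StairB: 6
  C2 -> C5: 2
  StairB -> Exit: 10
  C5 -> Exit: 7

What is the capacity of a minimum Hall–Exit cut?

11

Augment Hall→StairA→StairB→Exit: bottleneck 2, flow now 2.
Augment Hall→C1→StairB→Exit: bottleneck 3, flow now 5.
Augment Hall→C2→StairB→Exit: bottleneck 5, flow now 10.
Augment Hall→C2→C5→Exit: bottleneck 1, flow now 11.
No augmenting path remains; maximum flow = 11.
By max-flow min-cut, the minimum cut capacity equals the max flow.
In the residual graph, reachable from Hall: {Hall, StairA}.
Min-cut edges: Hall→C1 (3), Hall→C2 (6), StairA→StairB (2); capacity 3 + 6 + 2 = 11.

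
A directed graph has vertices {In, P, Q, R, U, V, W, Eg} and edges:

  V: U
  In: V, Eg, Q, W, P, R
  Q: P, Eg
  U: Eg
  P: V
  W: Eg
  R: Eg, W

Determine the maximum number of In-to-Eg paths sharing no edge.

Assign every edge capacity 1; by Menger, the answer equals the max flow.
Path In→Eg (+1); total 1.
Path In→Q→Eg (+1); total 2.
Path In→R→Eg (+1); total 3.
Path In→W→Eg (+1); total 4.
Path In→V→U→Eg (+1); total 5.
No residual In→Eg path; max flow = 5.
Certifying cut of size 5: {In→Eg, In→Q, In→R, In→W, V→U}.

5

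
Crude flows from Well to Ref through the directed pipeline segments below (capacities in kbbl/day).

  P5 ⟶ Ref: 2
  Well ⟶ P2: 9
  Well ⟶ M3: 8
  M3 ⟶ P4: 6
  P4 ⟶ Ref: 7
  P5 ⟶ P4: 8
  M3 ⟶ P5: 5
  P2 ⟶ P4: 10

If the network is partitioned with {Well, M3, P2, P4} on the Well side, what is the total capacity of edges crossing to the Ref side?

12

Edges leaving {Well, M3, P2, P4}: M3→P5 (5), P4→Ref (7).
Cut capacity = 5 + 7 = 12.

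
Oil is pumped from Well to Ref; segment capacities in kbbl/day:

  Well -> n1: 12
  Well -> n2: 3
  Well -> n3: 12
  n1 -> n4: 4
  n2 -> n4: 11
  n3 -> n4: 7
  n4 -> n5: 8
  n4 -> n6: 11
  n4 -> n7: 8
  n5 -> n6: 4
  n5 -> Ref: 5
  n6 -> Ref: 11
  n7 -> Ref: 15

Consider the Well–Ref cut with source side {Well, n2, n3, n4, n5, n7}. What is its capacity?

Edges leaving {Well, n2, n3, n4, n5, n7}: Well→n1 (12), n4→n6 (11), n5→n6 (4), n5→Ref (5), n7→Ref (15).
Cut capacity = 12 + 11 + 4 + 5 + 15 = 47.

47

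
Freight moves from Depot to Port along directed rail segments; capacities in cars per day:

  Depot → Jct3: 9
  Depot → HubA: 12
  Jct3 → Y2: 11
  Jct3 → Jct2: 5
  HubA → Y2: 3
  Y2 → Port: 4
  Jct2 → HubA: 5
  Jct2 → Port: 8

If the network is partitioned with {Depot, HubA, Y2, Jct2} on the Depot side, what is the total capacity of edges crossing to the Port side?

21

Edges leaving {Depot, HubA, Y2, Jct2}: Depot→Jct3 (9), Y2→Port (4), Jct2→Port (8).
Cut capacity = 9 + 4 + 8 = 21.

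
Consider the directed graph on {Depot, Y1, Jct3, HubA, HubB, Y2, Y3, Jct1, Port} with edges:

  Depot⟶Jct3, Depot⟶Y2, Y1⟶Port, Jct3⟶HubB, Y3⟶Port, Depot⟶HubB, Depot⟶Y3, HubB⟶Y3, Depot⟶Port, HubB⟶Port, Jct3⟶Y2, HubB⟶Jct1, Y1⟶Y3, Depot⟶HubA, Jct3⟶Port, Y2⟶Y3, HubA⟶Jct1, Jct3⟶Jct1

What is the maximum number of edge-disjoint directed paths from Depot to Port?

Assign every edge capacity 1; by Menger, the answer equals the max flow.
Path Depot→Port (+1); total 1.
Path Depot→Jct3→Port (+1); total 2.
Path Depot→HubB→Port (+1); total 3.
Path Depot→Y3→Port (+1); total 4.
No residual Depot→Port path; max flow = 4.
Certifying cut of size 4: {Depot→HubB, Depot→Jct3, Depot→Port, Y3→Port}.

4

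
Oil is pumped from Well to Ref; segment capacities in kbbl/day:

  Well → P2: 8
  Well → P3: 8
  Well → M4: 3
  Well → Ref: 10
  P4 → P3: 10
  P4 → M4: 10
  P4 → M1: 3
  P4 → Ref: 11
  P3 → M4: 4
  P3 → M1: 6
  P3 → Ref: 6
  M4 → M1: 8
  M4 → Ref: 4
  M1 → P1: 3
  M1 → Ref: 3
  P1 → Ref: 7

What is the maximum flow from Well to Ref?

Augment Well→Ref: bottleneck 10, flow now 10.
Augment Well→P3→Ref: bottleneck 6, flow now 16.
Augment Well→M4→Ref: bottleneck 3, flow now 19.
Augment Well→P3→M4→Ref: bottleneck 1, flow now 20.
Augment Well→P3→M1→Ref: bottleneck 1, flow now 21.
No augmenting path remains; maximum flow = 21.
In the residual graph, reachable from Well: {Well, P2}.
Min-cut edges: Well→P3 (8), Well→M4 (3), Well→Ref (10); capacity 8 + 3 + 10 = 21.
This cut is saturated, so no flow can exceed 21.

21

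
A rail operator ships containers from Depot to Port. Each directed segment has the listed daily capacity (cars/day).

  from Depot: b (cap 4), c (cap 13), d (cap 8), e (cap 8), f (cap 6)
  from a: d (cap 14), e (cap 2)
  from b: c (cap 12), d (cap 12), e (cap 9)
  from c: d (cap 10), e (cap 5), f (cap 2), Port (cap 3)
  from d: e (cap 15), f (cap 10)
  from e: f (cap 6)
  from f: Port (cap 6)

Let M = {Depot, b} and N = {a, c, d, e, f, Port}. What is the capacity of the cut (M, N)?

68

Edges leaving {Depot, b}: Depot→c (13), Depot→d (8), Depot→e (8), Depot→f (6), b→c (12), b→d (12), b→e (9).
Cut capacity = 13 + 8 + 8 + 6 + 12 + 12 + 9 = 68.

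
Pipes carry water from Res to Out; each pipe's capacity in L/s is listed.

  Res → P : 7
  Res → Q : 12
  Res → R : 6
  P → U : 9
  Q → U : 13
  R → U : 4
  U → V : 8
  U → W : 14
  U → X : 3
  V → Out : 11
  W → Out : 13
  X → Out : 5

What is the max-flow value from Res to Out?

Augment Res→P→U→V→Out: bottleneck 7, flow now 7.
Augment Res→Q→U→V→Out: bottleneck 1, flow now 8.
Augment Res→Q→U→W→Out: bottleneck 11, flow now 19.
Augment Res→R→U→W→Out: bottleneck 2, flow now 21.
Augment Res→R→U→X→Out: bottleneck 2, flow now 23.
No augmenting path remains; maximum flow = 23.
In the residual graph, reachable from Res: {Res, R}.
Min-cut edges: Res→P (7), Res→Q (12), R→U (4); capacity 7 + 12 + 4 = 23.
This cut is saturated, so no flow can exceed 23.

23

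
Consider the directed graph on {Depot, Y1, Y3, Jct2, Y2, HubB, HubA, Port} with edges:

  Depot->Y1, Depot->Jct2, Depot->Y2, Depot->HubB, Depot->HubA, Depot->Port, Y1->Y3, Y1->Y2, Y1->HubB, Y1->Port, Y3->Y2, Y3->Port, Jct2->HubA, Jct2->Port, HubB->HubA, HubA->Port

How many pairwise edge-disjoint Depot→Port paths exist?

Assign every edge capacity 1; by Menger, the answer equals the max flow.
Path Depot→Port (+1); total 1.
Path Depot→Y1→Port (+1); total 2.
Path Depot→Jct2→Port (+1); total 3.
Path Depot→HubA→Port (+1); total 4.
No residual Depot→Port path; max flow = 4.
Certifying cut of size 4: {Depot→Jct2, Depot→Port, Depot→Y1, HubA→Port}.

4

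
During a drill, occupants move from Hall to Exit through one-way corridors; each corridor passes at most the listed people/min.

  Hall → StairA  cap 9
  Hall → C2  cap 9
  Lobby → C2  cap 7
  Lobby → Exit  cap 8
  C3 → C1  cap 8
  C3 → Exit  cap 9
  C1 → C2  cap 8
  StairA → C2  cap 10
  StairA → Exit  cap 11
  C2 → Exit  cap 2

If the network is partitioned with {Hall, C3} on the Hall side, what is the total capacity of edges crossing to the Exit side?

Edges leaving {Hall, C3}: Hall→StairA (9), Hall→C2 (9), C3→C1 (8), C3→Exit (9).
Cut capacity = 9 + 9 + 8 + 9 = 35.

35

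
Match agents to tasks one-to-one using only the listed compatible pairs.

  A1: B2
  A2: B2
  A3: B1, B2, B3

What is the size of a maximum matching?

Unit-capacity flow: source→left, listed edges, right→sink; max matching = max flow.
Augmenting path A1→B2 (+1); matched 1.
Augmenting path A3→B1 (+1); matched 2.
No augmenting path remains; maximum matching = 2.
König certificate: {A3, B2} is a vertex cover of size 2 (every listed pair touches it), so no matching can be larger.

2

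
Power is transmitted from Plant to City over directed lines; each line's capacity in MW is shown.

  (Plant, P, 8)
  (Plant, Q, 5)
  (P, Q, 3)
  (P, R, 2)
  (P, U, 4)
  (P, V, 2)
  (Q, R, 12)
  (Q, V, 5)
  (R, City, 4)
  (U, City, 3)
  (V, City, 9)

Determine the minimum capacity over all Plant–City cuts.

Augment Plant→P→R→City: bottleneck 2, flow now 2.
Augment Plant→P→U→City: bottleneck 3, flow now 5.
Augment Plant→P→V→City: bottleneck 2, flow now 7.
Augment Plant→Q→R→City: bottleneck 2, flow now 9.
Augment Plant→Q→V→City: bottleneck 3, flow now 12.
Augment Plant→P→Q→V→City: bottleneck 1, flow now 13.
No augmenting path remains; maximum flow = 13.
By max-flow min-cut, the minimum cut capacity equals the max flow.
In the residual graph, reachable from Plant: {Plant}.
Min-cut edges: Plant→P (8), Plant→Q (5); capacity 8 + 5 = 13.

13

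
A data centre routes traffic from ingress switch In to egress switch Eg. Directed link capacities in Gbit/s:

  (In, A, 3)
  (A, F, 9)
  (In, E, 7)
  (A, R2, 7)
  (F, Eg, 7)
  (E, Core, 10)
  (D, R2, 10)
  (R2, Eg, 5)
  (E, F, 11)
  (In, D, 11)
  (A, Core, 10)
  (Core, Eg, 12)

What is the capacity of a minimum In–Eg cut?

Augment In→A→F→Eg: bottleneck 3, flow now 3.
Augment In→E→F→Eg: bottleneck 4, flow now 7.
Augment In→E→Core→Eg: bottleneck 3, flow now 10.
Augment In→D→R2→Eg: bottleneck 5, flow now 15.
No augmenting path remains; maximum flow = 15.
By max-flow min-cut, the minimum cut capacity equals the max flow.
In the residual graph, reachable from In: {In, D, R2}.
Min-cut edges: In→A (3), In→E (7), R2→Eg (5); capacity 3 + 7 + 5 = 15.

15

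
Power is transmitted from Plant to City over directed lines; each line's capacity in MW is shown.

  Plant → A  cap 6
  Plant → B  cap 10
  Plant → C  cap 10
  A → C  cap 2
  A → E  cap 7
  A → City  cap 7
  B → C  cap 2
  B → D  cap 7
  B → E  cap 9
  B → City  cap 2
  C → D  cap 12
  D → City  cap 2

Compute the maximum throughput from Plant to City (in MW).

Augment Plant→A→City: bottleneck 6, flow now 6.
Augment Plant→B→City: bottleneck 2, flow now 8.
Augment Plant→B→D→City: bottleneck 2, flow now 10.
No augmenting path remains; maximum flow = 10.
In the residual graph, reachable from Plant: {Plant, B, C, D, E}.
Min-cut edges: Plant→A (6), B→City (2), D→City (2); capacity 6 + 2 + 2 = 10.
This cut is saturated, so no flow can exceed 10.

10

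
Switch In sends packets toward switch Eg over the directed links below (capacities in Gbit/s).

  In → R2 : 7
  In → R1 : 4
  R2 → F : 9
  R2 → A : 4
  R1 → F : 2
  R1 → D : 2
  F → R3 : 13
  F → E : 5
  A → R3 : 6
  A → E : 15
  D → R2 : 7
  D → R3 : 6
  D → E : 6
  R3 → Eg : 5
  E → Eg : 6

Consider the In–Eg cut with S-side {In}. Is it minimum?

Yes — it is a minimum cut (capacity 11).

Given cut capacity: 7 + 4 = 11.
Augment In→R2→F→R3→Eg: bottleneck 5, flow now 5.
Augment In→R2→F→E→Eg: bottleneck 2, flow now 7.
Augment In→R1→F→E→Eg: bottleneck 2, flow now 9.
Augment In→R1→D→E→Eg: bottleneck 2, flow now 11.
No augmenting path remains; maximum flow = 11.
Cut capacity 11 equals the max flow, so it is a minimum cut.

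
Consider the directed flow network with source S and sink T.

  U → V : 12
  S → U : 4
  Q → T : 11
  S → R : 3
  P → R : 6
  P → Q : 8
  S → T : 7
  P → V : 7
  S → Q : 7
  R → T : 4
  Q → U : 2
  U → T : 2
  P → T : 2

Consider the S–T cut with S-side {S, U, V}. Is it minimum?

Yes — it is a minimum cut (capacity 19).

Given cut capacity: 7 + 3 + 7 + 2 = 19.
Augment S→T: bottleneck 7, flow now 7.
Augment S→Q→T: bottleneck 7, flow now 14.
Augment S→R→T: bottleneck 3, flow now 17.
Augment S→U→T: bottleneck 2, flow now 19.
No augmenting path remains; maximum flow = 19.
Cut capacity 19 equals the max flow, so it is a minimum cut.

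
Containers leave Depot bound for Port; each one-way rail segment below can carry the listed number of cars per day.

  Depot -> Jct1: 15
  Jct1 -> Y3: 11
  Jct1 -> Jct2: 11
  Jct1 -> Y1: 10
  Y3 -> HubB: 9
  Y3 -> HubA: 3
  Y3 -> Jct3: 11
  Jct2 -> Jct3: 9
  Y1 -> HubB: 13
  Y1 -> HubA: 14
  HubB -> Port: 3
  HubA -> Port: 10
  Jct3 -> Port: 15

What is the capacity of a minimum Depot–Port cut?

Augment Depot→Jct1→Y3→HubB→Port: bottleneck 3, flow now 3.
Augment Depot→Jct1→Y3→HubA→Port: bottleneck 3, flow now 6.
Augment Depot→Jct1→Y3→Jct3→Port: bottleneck 5, flow now 11.
Augment Depot→Jct1→Jct2→Jct3→Port: bottleneck 4, flow now 15.
No augmenting path remains; maximum flow = 15.
By max-flow min-cut, the minimum cut capacity equals the max flow.
In the residual graph, reachable from Depot: {Depot}.
Min-cut edges: Depot→Jct1 (15); capacity 15 = 15.

15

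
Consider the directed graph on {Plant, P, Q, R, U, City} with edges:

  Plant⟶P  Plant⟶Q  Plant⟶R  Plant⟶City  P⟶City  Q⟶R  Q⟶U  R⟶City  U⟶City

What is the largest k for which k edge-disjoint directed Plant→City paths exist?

Assign every edge capacity 1; by Menger, the answer equals the max flow.
Path Plant→City (+1); total 1.
Path Plant→P→City (+1); total 2.
Path Plant→R→City (+1); total 3.
Path Plant→Q→U→City (+1); total 4.
No residual Plant→City path; max flow = 4.
Certifying cut of size 4: {Plant→City, Plant→P, Plant→Q, Plant→R}.

4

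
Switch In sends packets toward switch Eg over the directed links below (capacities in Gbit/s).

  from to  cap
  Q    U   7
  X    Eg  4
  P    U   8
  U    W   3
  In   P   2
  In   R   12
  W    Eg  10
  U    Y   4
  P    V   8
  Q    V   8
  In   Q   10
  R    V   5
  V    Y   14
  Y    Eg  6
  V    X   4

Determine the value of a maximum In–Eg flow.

Augment In→P→U→W→Eg: bottleneck 2, flow now 2.
Augment In→Q→U→W→Eg: bottleneck 1, flow now 3.
Augment In→Q→U→Y→Eg: bottleneck 4, flow now 7.
Augment In→Q→V→X→Eg: bottleneck 4, flow now 11.
Augment In→Q→V→Y→Eg: bottleneck 1, flow now 12.
Augment In→R→V→Y→Eg: bottleneck 1, flow now 13.
No augmenting path remains; maximum flow = 13.
In the residual graph, reachable from In: {In, P, Q, R, U, V, Y}.
Min-cut edges: U→W (3), V→X (4), Y→Eg (6); capacity 3 + 4 + 6 = 13.
This cut is saturated, so no flow can exceed 13.

13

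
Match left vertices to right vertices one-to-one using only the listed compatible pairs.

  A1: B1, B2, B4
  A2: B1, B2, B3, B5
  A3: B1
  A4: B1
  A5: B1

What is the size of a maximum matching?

3

Unit-capacity flow: source→left, listed edges, right→sink; max matching = max flow.
Augmenting path A1→B1 (+1); matched 1.
Augmenting path A2→B2 (+1); matched 2.
Augmenting path A3→B1→A1→B4 (+1); matched 3.
No augmenting path remains; maximum matching = 3.
König certificate: {A1, A2, B1} is a vertex cover of size 3 (every listed pair touches it), so no matching can be larger.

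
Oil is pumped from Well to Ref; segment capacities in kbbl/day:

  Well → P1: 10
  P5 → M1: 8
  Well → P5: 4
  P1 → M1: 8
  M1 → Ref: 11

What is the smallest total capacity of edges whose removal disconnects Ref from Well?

Augment Well→P1→M1→Ref: bottleneck 8, flow now 8.
Augment Well→P5→M1→Ref: bottleneck 3, flow now 11.
No augmenting path remains; maximum flow = 11.
By max-flow min-cut, the minimum cut capacity equals the max flow.
In the residual graph, reachable from Well: {Well, P1, P5, M1}.
Min-cut edges: M1→Ref (11); capacity 11 = 11.

11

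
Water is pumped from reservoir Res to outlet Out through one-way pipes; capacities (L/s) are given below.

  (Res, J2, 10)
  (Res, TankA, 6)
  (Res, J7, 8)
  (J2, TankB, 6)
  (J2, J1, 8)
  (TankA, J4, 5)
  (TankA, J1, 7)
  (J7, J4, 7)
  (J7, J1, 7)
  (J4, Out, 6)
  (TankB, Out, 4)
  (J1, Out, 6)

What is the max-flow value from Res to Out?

16

Augment Res→J2→TankB→Out: bottleneck 4, flow now 4.
Augment Res→J2→J1→Out: bottleneck 6, flow now 10.
Augment Res→TankA→J4→Out: bottleneck 5, flow now 15.
Augment Res→J7→J4→Out: bottleneck 1, flow now 16.
No augmenting path remains; maximum flow = 16.
In the residual graph, reachable from Res: {Res, J2, TankA, J7, J4, TankB, J1}.
Min-cut edges: J4→Out (6), TankB→Out (4), J1→Out (6); capacity 6 + 4 + 6 = 16.
This cut is saturated, so no flow can exceed 16.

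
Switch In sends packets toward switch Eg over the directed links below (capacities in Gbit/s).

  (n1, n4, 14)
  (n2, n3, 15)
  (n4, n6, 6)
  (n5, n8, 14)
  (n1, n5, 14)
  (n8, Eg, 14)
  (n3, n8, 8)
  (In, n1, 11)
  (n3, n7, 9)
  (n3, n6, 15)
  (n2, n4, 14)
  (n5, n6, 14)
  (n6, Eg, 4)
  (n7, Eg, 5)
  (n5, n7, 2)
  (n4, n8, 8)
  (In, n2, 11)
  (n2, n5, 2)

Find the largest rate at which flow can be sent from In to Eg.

Augment In→n1→n4→n6→Eg: bottleneck 4, flow now 4.
Augment In→n1→n4→n8→Eg: bottleneck 7, flow now 11.
Augment In→n2→n3→n7→Eg: bottleneck 5, flow now 16.
Augment In→n2→n3→n8→Eg: bottleneck 6, flow now 22.
No augmenting path remains; maximum flow = 22.
In the residual graph, reachable from In: {In}.
Min-cut edges: In→n1 (11), In→n2 (11); capacity 11 + 11 = 22.
This cut is saturated, so no flow can exceed 22.

22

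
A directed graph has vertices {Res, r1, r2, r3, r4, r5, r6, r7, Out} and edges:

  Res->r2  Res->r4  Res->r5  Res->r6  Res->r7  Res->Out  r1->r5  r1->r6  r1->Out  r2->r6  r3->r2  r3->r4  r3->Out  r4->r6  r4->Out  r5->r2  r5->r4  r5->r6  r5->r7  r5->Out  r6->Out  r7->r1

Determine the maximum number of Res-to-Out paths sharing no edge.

5

Assign every edge capacity 1; by Menger, the answer equals the max flow.
Path Res→Out (+1); total 1.
Path Res→r4→Out (+1); total 2.
Path Res→r5→Out (+1); total 3.
Path Res→r6→Out (+1); total 4.
Path Res→r7→r1→Out (+1); total 5.
No residual Res→Out path; max flow = 5.
Certifying cut of size 5: {Res→Out, Res→r4, Res→r5, Res→r7, r6→Out}.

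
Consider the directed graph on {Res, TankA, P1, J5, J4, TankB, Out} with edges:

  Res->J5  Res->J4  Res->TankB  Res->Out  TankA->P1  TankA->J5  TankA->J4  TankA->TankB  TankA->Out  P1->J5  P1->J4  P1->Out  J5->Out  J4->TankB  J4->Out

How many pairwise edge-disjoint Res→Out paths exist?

3

Assign every edge capacity 1; by Menger, the answer equals the max flow.
Path Res→Out (+1); total 1.
Path Res→J5→Out (+1); total 2.
Path Res→J4→Out (+1); total 3.
No residual Res→Out path; max flow = 3.
Certifying cut of size 3: {Res→J4, Res→J5, Res→Out}.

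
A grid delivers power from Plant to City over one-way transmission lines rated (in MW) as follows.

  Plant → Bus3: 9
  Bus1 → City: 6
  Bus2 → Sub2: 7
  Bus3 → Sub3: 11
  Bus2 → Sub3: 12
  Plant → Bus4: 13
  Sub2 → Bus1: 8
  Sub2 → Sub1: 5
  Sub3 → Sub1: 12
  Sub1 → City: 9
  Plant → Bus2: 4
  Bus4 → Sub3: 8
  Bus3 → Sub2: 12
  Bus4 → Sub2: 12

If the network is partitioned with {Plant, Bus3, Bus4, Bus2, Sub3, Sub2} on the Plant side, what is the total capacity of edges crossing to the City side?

Edges leaving {Plant, Bus3, Bus4, Bus2, Sub3, Sub2}: Sub3→Sub1 (12), Sub2→Sub1 (5), Sub2→Bus1 (8).
Cut capacity = 12 + 5 + 8 = 25.

25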